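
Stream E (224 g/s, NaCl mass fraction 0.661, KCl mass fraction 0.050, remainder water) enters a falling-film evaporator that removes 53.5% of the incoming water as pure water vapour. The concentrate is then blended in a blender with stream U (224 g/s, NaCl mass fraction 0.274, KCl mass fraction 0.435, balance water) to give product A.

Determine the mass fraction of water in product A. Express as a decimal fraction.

Vapour removed = 0.535×0.289×224 = 34.634 g/s; concentrate = 189.37 g/s.
water reaching the mixer = 30.102 (from concentrate) + 224×0.291 = 95.286 g/s.
Product flow = 189.37 + 224 = 413.37 g/s; water fraction = 0.231.

0.231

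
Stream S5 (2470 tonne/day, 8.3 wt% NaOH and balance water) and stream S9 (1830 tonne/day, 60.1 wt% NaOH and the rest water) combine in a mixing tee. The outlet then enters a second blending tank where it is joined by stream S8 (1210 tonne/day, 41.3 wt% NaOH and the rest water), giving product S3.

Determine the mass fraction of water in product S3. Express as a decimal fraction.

Overall, product flow = 5510 tonne/day.
water in = 2470×0.917 + 1830×0.399 + 1210×0.587 = 3705.4 tonne/day.
water fraction in S3 = 0.672.

0.672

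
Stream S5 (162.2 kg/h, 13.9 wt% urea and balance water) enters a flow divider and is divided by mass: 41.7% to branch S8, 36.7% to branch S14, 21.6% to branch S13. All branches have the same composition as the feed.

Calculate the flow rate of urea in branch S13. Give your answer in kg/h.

4.87 kg/h

Branch S13 total = 0.216×162.2 = 35.035 kg/h.
urea in S13 = 0.139×35.035 = 4.8699 kg/h.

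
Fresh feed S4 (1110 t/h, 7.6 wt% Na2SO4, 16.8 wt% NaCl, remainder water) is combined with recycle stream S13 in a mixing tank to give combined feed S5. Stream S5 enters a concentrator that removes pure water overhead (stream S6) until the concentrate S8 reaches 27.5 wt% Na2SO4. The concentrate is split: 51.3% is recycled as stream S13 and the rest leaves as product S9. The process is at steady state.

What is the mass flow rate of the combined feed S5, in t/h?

Overall Na2SO4 balance (none leaves overhead): Na2SO4 in fresh feed = Na2SO4 in product, i.e. 1110×0.076 = (1−0.513)·S8·0.275.
S8 = 84.36/(0.275×0.487) = 629.9 t/h.
Recycle S13 = 0.513×629.9 = 323.14 t/h.
Combined feed S5 = 1110 + 323.14 = 1433.1 t/h.

1433 t/h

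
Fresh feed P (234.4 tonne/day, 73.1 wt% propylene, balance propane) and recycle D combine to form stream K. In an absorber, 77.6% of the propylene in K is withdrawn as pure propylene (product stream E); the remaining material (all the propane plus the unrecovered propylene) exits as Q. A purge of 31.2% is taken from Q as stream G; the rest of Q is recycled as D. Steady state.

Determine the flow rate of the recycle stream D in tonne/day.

170.3 tonne/day

propane enters only via P and leaves only via the purge: 234.4×0.269 = 0.312×(propane in Q), and the absorber passes all propane, so propane in K = propane in Q = 202.09 tonne/day.
propylene in K: m_A = 234.4×0.731 + (1−0.312)·(1−0.776)·m_A, so m_A = 171.35/0.8459 = 202.56 tonne/day.
Q = (1−0.776)×202.56 + 202.09 = 247.47 tonne/day.
Recycle D = (1−0.312)×247.47 = 170.26 tonne/day.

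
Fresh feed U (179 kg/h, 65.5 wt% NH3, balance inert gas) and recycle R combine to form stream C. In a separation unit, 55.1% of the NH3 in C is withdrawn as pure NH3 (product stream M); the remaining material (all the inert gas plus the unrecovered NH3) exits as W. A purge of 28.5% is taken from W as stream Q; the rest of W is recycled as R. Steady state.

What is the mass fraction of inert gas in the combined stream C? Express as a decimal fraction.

inert gas enters only via U and leaves only via the purge: 179×0.345 = 0.285×(inert gas in W), and the separation unit passes all inert gas, so inert gas in C = inert gas in W = 216.68 kg/h.
NH3 in C: m_A = 179×0.655 + (1−0.285)·(1−0.551)·m_A, so m_A = 117.25/0.6790 = 172.68 kg/h.
C = 172.68 + 216.68 = 389.37 kg/h.
inert gas fraction in C = 216.68/389.37 = 0.5565.

0.5565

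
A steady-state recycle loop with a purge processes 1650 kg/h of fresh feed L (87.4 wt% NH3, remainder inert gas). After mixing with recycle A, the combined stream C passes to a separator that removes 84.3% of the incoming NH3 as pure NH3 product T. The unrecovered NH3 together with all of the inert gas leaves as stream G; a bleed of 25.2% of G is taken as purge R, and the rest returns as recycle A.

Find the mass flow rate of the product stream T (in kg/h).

NH3 in C: m_A = 1650×0.874 + (1−0.252)·(1−0.843)·m_A, so m_A = 1442.1/0.8826 = 1634 kg/h.
Product T = 0.843×1634 = 1377.5 kg/h.

1377 kg/h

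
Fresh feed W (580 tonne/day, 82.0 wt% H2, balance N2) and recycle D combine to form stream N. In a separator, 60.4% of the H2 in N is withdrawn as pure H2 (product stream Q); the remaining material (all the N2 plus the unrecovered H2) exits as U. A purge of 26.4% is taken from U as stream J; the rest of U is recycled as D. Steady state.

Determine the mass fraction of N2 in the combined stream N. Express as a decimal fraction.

0.371

N2 enters only via W and leaves only via the purge: 580×0.180 = 0.264×(N2 in U), and the separator passes all N2, so N2 in N = N2 in U = 395.45 tonne/day.
H2 in N: m_A = 580×0.820 + (1−0.264)·(1−0.604)·m_A, so m_A = 475.6/0.7085 = 671.24 tonne/day.
N = 671.24 + 395.45 = 1066.7 tonne/day.
N2 fraction in N = 395.45/1066.7 = 0.371.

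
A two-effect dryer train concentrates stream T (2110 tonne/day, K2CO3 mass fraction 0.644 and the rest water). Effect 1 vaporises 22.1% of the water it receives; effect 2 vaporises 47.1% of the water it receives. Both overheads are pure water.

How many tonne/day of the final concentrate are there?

water in feed = 2110×0.356 = 751.16 tonne/day.
After stage 1: water left = (1−0.221)×751.16 = 585.15; stream total = 1944 tonne/day.
After stage 2: water left = (1−0.471)×585.15 = 309.55; final concentrate = 1668.4 tonne/day.

1668 tonne/day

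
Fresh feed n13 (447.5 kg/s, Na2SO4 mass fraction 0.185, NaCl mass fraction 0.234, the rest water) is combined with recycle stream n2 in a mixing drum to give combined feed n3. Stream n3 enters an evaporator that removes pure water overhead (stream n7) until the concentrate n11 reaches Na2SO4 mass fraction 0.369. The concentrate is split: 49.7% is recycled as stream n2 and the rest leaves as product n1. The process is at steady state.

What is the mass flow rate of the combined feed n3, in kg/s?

Overall Na2SO4 balance (none leaves overhead): Na2SO4 in fresh feed = Na2SO4 in product, i.e. 447.5×0.185 = (1−0.497)·n11·0.369.
n11 = 82.787/(0.369×0.503) = 446.04 kg/s.
Recycle n2 = 0.497×446.04 = 221.68 kg/s.
Combined feed n3 = 447.5 + 221.68 = 669.18 kg/s.

669.2 kg/s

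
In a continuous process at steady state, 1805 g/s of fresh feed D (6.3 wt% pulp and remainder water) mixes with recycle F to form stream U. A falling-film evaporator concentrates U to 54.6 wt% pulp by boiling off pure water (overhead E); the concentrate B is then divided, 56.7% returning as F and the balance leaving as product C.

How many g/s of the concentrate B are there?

Overall pulp balance (none leaves overhead): pulp in fresh feed = pulp in product, i.e. 1805×0.063 = (1−0.567)·B·0.546.
B = 113.72/(0.546×0.433) = 480.99 g/s.

481 g/s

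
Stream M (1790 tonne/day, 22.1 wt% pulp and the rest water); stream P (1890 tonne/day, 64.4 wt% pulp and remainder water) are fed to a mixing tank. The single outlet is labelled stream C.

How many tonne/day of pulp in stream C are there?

pulp out = pulp in = 1790×0.221 + 1890×0.644 = 1612.8 tonne/day.

1613 tonne/day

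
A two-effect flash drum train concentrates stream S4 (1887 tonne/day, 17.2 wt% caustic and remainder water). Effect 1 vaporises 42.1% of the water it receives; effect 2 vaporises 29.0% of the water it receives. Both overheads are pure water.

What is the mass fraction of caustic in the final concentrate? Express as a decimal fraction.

water in feed = 1887×0.828 = 1562.4 tonne/day.
After stage 1: water left = (1−0.421)×1562.4 = 904.65; stream total = 1229.2 tonne/day.
After stage 2: water left = (1−0.290)×904.65 = 642.3; final concentrate = 966.87 tonne/day.
caustic fraction = 324.56/966.87 = 0.3357.

0.3357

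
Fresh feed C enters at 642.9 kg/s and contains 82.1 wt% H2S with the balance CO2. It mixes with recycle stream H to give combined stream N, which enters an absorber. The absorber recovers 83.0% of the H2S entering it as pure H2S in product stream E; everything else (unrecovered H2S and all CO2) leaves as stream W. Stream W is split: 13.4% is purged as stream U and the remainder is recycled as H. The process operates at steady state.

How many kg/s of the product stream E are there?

513.7 kg/s

H2S in N: m_A = 642.9×0.821 + (1−0.134)·(1−0.830)·m_A, so m_A = 527.82/0.8528 = 618.94 kg/s.
Product E = 0.830×618.94 = 513.72 kg/s.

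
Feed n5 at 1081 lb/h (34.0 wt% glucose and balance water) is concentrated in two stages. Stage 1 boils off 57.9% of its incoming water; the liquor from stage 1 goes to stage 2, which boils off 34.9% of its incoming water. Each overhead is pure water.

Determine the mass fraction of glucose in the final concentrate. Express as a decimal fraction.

water in feed = 1081×0.660 = 713.46 lb/h.
After stage 1: water left = (1−0.579)×713.46 = 300.37; stream total = 667.91 lb/h.
After stage 2: water left = (1−0.349)×300.37 = 195.54; final concentrate = 563.08 lb/h.
glucose fraction = 367.54/563.08 = 0.653.

0.653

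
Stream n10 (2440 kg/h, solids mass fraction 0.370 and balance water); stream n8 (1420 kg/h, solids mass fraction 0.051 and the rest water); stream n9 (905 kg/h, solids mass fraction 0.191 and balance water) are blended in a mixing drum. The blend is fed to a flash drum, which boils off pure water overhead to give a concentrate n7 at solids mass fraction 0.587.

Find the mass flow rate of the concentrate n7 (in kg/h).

1956 kg/h

solids entering = 2440×0.370 + 1420×0.051 + 905×0.191 = 1148.1 kg/h.
All solids reports to n7, so n7 = 1148.1/0.587 = 1955.8 kg/h.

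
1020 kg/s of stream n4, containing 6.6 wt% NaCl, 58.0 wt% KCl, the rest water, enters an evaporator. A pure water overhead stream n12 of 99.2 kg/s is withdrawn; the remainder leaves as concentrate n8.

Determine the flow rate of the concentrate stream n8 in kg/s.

Concentrate = 1020 − 99.2 = 920.8 kg/s.

920.8 kg/s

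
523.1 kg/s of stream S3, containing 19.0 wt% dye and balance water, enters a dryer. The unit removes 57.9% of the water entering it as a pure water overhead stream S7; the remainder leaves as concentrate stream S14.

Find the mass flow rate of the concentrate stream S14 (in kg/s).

277.8 kg/s

water entering = 523.1×0.810 = 423.71 kg/s; overhead removed = 0.579×423.71 = 245.33 kg/s.
Concentrate = 523.1 − 245.33 = 277.77 kg/s.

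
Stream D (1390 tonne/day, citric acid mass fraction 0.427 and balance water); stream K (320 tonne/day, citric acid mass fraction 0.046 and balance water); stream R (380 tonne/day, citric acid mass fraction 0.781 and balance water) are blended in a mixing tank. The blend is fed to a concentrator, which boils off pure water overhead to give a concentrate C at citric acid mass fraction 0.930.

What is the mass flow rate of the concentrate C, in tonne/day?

973.2 tonne/day

citric acid entering = 1390×0.427 + 320×0.046 + 380×0.781 = 905.03 tonne/day.
All citric acid reports to C, so C = 905.03/0.930 = 973.15 tonne/day.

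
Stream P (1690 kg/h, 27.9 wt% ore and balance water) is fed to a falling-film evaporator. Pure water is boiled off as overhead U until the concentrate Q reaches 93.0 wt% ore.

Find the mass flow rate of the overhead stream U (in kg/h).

1183 kg/h

ore is conserved: 1690×0.279 = 471.51 kg/h all reports to the concentrate.
Concentrate = 471.51/(target fraction) = 507 kg/h.
Overhead = 1690 − 507 = 1183 kg/h.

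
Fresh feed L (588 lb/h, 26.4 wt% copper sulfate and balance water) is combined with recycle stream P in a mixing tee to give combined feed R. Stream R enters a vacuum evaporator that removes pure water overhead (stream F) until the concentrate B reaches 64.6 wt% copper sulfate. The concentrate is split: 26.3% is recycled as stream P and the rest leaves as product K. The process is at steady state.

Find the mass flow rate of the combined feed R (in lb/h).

673.8 lb/h

Overall copper sulfate balance (none leaves overhead): copper sulfate in fresh feed = copper sulfate in product, i.e. 588×0.264 = (1−0.263)·B·0.646.
B = 155.23/(0.646×0.737) = 326.05 lb/h.
Recycle P = 0.263×326.05 = 85.751 lb/h.
Combined feed R = 588 + 85.751 = 673.75 lb/h.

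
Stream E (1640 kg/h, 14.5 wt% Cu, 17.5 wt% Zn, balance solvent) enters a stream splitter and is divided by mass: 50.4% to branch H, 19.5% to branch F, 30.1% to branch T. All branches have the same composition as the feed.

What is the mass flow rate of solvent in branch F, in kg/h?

217.5 kg/h

Branch F total = 0.195×1640 = 319.8 kg/h.
solvent in F = 0.680×319.8 = 217.46 kg/h.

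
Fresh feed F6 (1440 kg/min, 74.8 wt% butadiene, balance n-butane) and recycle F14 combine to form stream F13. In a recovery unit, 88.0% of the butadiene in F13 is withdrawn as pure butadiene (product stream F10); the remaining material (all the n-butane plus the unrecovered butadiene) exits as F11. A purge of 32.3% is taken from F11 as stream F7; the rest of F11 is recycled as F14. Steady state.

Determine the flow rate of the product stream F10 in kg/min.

1032 kg/min

butadiene in F13: m_A = 1440×0.748 + (1−0.323)·(1−0.880)·m_A, so m_A = 1077.1/0.9188 = 1172.4 kg/min.
Product F10 = 0.880×1172.4 = 1031.7 kg/min.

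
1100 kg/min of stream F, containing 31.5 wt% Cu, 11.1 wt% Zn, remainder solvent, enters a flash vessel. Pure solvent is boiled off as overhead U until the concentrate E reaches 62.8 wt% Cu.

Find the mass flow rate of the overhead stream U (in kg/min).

548.2 kg/min

Cu is conserved: 1100×0.315 = 346.5 kg/min all reports to the concentrate.
Concentrate = 346.5/(target fraction) = 551.75 kg/min.
Overhead = 1100 − 551.75 = 548.25 kg/min.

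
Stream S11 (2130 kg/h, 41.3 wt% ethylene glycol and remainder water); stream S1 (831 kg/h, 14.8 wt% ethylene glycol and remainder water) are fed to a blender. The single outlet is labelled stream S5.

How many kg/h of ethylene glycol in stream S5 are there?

1003 kg/h

ethylene glycol out = ethylene glycol in = 2130×0.413 + 831×0.148 = 1002.7 kg/h.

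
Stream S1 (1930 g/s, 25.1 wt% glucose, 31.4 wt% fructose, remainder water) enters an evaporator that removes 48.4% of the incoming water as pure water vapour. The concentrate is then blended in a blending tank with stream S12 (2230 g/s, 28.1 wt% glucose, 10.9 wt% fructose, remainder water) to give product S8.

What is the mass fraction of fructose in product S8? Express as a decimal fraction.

Vapour removed = 0.484×0.435×1930 = 406.34 g/s; concentrate = 1523.7 g/s.
fructose reaching the mixer = 606.02 (from concentrate) + 2230×0.109 = 849.09 g/s.
Product flow = 1523.7 + 2230 = 3753.7 g/s; fructose fraction = 0.226.

0.226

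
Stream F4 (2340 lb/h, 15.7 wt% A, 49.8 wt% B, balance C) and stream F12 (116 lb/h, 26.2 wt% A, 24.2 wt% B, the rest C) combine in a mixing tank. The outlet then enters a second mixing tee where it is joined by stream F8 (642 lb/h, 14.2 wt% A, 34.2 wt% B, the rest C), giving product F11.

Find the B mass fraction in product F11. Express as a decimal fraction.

0.456

Overall, product flow = 3098 lb/h.
B in = 2340×0.498 + 116×0.242 + 642×0.342 = 1413 lb/h.
B fraction in F11 = 0.456.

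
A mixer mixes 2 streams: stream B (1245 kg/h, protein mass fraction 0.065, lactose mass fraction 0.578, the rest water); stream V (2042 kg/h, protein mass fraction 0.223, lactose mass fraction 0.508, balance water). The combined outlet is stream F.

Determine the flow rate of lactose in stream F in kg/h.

lactose out = lactose in = 1245×0.578 + 2042×0.508 = 1756.9 kg/h.

1757 kg/h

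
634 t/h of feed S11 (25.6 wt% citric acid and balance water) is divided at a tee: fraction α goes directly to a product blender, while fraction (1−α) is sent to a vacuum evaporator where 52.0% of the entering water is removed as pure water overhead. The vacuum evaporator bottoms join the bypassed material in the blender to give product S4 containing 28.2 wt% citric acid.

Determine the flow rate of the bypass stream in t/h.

All 634×0.256 = 162.3 t/h of citric acid reaches S4, so S4 = 162.3/0.282 = 575.55 t/h and vapour = 58.454 t/h.
The evaporator receives (1−α)·634 of feed at 0.744 water and removes 0.520 of that water:
0.520×0.744×(1−α)×634 = 58.454
(1−α) = 58.454/245.28 = 0.2383;  α = 0.7617.
Bypass flow = 0.7617×634 = 482.91 t/h.

482.9 t/h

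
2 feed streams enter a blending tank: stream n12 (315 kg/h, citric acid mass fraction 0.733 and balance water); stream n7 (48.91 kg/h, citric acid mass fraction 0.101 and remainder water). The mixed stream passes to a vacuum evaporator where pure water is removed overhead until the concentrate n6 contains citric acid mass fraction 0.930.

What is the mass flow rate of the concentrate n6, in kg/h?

253.6 kg/h

citric acid entering = 315×0.733 + 48.91×0.101 = 235.83 kg/h.
All citric acid reports to n6, so n6 = 235.83/0.930 = 253.59 kg/h.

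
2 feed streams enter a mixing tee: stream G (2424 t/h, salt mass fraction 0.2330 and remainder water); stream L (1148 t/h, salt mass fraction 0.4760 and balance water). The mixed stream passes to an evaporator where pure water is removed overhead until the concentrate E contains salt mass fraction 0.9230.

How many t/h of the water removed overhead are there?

salt entering = 2424×0.233 + 1148×0.476 = 1111.2 t/h.
All salt reports to E, so E = 1111.2/0.923 = 1203.9 t/h.
Total feed = 3572 t/h; overhead = 3572 − 1203.9 = 2368.1 t/h.

2368 t/h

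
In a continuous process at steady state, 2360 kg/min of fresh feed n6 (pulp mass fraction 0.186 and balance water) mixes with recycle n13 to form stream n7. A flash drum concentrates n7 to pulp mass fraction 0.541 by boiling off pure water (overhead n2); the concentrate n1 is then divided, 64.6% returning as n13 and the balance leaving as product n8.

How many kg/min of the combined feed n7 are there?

3841 kg/min

Overall pulp balance (none leaves overhead): pulp in fresh feed = pulp in product, i.e. 2360×0.186 = (1−0.646)·n1·0.541.
n1 = 438.96/(0.541×0.354) = 2292.1 kg/min.
Recycle n13 = 0.646×2292.1 = 1480.7 kg/min.
Combined feed n7 = 2360 + 1480.7 = 3840.7 kg/min.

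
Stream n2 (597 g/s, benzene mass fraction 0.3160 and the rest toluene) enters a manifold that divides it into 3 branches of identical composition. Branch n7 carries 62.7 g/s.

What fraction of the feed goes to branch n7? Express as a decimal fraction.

Fraction to n7 = 62.7/597 = 0.1050.

0.105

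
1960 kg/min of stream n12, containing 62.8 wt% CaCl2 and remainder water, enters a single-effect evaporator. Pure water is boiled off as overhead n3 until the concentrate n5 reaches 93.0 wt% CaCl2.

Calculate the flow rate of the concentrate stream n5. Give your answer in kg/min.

1324 kg/min

CaCl2 is conserved: 1960×0.628 = 1230.9 kg/min all reports to the concentrate.
Concentrate = 1230.9/(target fraction) = 1323.5 kg/min.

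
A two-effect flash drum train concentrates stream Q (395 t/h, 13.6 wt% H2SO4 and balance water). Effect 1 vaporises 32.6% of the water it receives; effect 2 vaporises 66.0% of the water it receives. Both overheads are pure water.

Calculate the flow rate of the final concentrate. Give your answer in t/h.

131.9 t/h

water in feed = 395×0.864 = 341.28 t/h.
After stage 1: water left = (1−0.326)×341.28 = 230.02; stream total = 283.74 t/h.
After stage 2: water left = (1−0.660)×230.02 = 78.208; final concentrate = 131.93 t/h.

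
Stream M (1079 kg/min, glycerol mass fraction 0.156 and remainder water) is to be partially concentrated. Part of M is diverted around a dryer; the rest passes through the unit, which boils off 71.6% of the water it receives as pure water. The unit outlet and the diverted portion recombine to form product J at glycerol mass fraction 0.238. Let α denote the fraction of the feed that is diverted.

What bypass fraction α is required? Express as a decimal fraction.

0.430

All 1079×0.156 = 168.32 kg/min of glycerol reaches J, so J = 168.32/0.238 = 707.24 kg/min and vapour = 371.76 kg/min.
The evaporator receives (1−α)·1079 of feed at 0.844 water and removes 0.716 of that water:
0.716×0.844×(1−α)×1079 = 371.76
(1−α) = 371.76/652.04 = 0.5701;  α = 0.4299.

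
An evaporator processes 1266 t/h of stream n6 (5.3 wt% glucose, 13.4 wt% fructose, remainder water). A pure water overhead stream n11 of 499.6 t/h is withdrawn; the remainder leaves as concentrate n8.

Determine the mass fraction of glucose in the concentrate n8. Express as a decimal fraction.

0.088

glucose is not removed: 1266×0.053 = 67.098 t/h of glucose enters n8.
Concentrate = 1266 − 499.6 = 766.4 t/h.
Mass fraction = 67.098/766.4 = 0.088.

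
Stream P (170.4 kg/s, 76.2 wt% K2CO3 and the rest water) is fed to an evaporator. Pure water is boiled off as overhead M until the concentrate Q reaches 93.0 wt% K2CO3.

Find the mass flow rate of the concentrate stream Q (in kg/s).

K2CO3 is conserved: 170.4×0.762 = 129.84 kg/s all reports to the concentrate.
Concentrate = 129.84/(target fraction) = 139.62 kg/s.

139.6 kg/s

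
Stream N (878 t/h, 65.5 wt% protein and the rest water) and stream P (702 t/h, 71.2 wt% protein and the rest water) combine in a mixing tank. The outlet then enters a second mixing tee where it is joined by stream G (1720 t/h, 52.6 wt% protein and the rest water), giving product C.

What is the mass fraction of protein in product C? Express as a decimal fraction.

0.5999

Overall, product flow = 3300 t/h.
protein in = 878×0.655 + 702×0.712 + 1720×0.526 = 1979.6 t/h.
protein fraction in C = 0.5999.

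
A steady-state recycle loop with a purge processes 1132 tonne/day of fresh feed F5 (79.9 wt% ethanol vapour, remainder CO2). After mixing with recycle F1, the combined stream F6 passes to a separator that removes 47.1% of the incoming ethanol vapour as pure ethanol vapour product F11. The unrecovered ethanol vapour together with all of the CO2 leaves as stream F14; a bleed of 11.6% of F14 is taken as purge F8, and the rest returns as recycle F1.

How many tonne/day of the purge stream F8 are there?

331.8 tonne/day

CO2 enters only via F5 and leaves only via the purge: 1132×0.201 = 0.116×(CO2 in F14), and the separator passes all CO2, so CO2 in F6 = CO2 in F14 = 1961.5 tonne/day.
ethanol vapour in F6: m_A = 1132×0.799 + (1−0.116)·(1−0.471)·m_A, so m_A = 904.47/0.5324 = 1699 tonne/day.
F14 = (1−0.471)×1699 + 1961.5 = 2860.2 tonne/day.
Purge F8 = 0.116×2860.2 = 331.79 tonne/day.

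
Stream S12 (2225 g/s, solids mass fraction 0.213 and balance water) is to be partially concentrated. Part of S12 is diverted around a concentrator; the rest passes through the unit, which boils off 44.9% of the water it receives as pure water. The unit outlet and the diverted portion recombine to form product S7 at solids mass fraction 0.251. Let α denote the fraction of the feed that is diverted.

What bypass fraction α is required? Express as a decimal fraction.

All 2225×0.213 = 473.93 g/s of solids reaches S7, so S7 = 473.93/0.251 = 1888.1 g/s and vapour = 336.85 g/s.
The evaporator receives (1−α)·2225 of feed at 0.787 water and removes 0.449 of that water:
0.449×0.787×(1−α)×2225 = 336.85
(1−α) = 336.85/786.23 = 0.4284;  α = 0.5716.

0.572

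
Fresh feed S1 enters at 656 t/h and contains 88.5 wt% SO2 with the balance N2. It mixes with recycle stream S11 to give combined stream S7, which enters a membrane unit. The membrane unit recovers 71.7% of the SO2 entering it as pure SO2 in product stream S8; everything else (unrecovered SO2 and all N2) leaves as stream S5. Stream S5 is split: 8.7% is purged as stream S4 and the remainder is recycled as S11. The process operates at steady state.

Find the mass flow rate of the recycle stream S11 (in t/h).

N2 enters only via S1 and leaves only via the purge: 656×0.115 = 0.087×(N2 in S5), and the membrane unit passes all N2, so N2 in S7 = N2 in S5 = 867.13 t/h.
SO2 in S7: m_A = 656×0.885 + (1−0.087)·(1−0.717)·m_A, so m_A = 580.56/0.7416 = 782.83 t/h.
S5 = (1−0.717)×782.83 + 867.13 = 1088.7 t/h.
Recycle S11 = (1−0.087)×1088.7 = 993.95 t/h.

994 t/h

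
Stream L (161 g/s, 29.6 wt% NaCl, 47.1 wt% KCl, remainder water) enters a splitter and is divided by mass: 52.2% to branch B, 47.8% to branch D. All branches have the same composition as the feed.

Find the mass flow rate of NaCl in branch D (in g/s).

Branch D total = 0.478×161 = 76.958 g/s.
NaCl in D = 0.296×76.958 = 22.78 g/s.

22.78 g/s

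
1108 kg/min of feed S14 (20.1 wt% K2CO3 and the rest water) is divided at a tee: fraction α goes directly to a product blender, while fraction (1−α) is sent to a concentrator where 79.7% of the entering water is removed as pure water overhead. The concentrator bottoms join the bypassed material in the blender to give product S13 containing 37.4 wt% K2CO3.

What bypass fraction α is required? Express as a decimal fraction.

All 1108×0.201 = 222.71 kg/min of K2CO3 reaches S13, so S13 = 222.71/0.374 = 595.48 kg/min and vapour = 512.52 kg/min.
The evaporator receives (1−α)·1108 of feed at 0.799 water and removes 0.797 of that water:
0.797×0.799×(1−α)×1108 = 512.52
(1−α) = 512.52/705.58 = 0.7264;  α = 0.2736.

0.274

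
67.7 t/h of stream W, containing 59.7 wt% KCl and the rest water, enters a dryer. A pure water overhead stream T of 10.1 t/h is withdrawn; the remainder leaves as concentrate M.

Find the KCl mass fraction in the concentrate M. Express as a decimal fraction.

KCl is not removed: 67.7×0.597 = 40.417 t/h of KCl enters M.
Concentrate = 67.7 − 10.1 = 57.6 t/h.
Mass fraction = 40.417/57.6 = 0.702.

0.702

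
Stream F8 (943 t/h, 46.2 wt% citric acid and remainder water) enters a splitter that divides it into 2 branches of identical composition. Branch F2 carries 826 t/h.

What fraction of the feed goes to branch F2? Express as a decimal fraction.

0.876

Fraction to F2 = 826/943 = 0.8759.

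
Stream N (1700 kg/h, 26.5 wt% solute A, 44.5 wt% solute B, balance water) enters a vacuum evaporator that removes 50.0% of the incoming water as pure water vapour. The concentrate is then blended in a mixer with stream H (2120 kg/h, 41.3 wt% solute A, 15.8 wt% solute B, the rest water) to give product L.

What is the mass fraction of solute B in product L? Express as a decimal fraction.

Vapour removed = 0.500×0.290×1700 = 246.5 kg/h; concentrate = 1453.5 kg/h.
solute B reaching the mixer = 756.5 (from concentrate) + 2120×0.158 = 1091.5 kg/h.
Product flow = 1453.5 + 2120 = 3573.5 kg/h; solute B fraction = 0.305.

0.305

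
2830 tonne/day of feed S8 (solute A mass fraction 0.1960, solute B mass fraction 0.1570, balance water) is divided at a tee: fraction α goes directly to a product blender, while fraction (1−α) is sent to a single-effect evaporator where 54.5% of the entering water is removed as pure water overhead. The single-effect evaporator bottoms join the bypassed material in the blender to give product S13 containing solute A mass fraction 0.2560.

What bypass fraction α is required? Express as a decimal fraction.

0.335

All 2830×0.196 = 554.68 tonne/day of solute A reaches S13, so S13 = 554.68/0.256 = 2166.7 tonne/day and vapour = 663.28 tonne/day.
The evaporator receives (1−α)·2830 of feed at 0.647 water and removes 0.545 of that water:
0.545×0.647×(1−α)×2830 = 663.28
(1−α) = 663.28/997.9 = 0.6647;  α = 0.3353.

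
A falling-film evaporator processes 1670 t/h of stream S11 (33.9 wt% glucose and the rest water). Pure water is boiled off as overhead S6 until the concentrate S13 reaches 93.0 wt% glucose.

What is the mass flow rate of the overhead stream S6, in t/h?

1061 t/h

glucose is conserved: 1670×0.339 = 566.13 t/h all reports to the concentrate.
Concentrate = 566.13/(target fraction) = 608.74 t/h.
Overhead = 1670 − 608.74 = 1061.3 t/h.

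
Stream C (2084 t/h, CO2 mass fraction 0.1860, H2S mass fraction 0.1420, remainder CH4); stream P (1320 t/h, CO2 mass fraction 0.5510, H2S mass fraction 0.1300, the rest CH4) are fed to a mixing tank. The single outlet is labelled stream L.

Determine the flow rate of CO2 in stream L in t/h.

CO2 out = CO2 in = 2084×0.186 + 1320×0.551 = 1114.9 t/h.

1115 t/h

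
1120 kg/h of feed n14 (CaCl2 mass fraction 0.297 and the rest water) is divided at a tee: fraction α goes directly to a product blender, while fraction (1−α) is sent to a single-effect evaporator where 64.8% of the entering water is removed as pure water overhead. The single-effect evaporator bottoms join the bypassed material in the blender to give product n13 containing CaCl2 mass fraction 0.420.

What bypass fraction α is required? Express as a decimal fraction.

All 1120×0.297 = 332.64 kg/h of CaCl2 reaches n13, so n13 = 332.64/0.420 = 792 kg/h and vapour = 328 kg/h.
The evaporator receives (1−α)·1120 of feed at 0.703 water and removes 0.648 of that water:
0.648×0.703×(1−α)×1120 = 328
(1−α) = 328/510.21 = 0.6429;  α = 0.3571.

0.357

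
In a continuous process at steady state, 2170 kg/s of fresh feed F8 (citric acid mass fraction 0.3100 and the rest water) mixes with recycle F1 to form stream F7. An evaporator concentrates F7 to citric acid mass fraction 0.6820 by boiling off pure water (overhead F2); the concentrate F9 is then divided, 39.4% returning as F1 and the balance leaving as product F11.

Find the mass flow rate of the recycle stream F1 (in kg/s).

Overall citric acid balance (none leaves overhead): citric acid in fresh feed = citric acid in product, i.e. 2170×0.310 = (1−0.394)·F9·0.682.
F9 = 672.7/(0.682×0.606) = 1627.7 kg/s.
Recycle F1 = 0.394×1627.7 = 641.3 kg/s.

641.3 kg/s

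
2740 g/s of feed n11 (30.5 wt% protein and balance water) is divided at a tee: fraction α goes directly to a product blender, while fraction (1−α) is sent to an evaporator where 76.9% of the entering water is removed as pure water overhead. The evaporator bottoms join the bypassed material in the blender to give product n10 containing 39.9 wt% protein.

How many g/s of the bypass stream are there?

All 2740×0.305 = 835.7 g/s of protein reaches n10, so n10 = 835.7/0.399 = 2094.5 g/s and vapour = 645.51 g/s.
The evaporator receives (1−α)·2740 of feed at 0.695 water and removes 0.769 of that water:
0.769×0.695×(1−α)×2740 = 645.51
(1−α) = 645.51/1464.4 = 0.4408;  α = 0.5592.
Bypass flow = 0.5592×2740 = 1532.2 g/s.

1532 g/s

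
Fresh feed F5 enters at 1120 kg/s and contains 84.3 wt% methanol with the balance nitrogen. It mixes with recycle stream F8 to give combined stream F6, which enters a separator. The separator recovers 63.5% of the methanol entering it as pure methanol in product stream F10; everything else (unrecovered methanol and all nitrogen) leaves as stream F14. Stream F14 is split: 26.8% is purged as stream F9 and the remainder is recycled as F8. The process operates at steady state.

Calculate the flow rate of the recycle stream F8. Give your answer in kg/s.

824.5 kg/s

nitrogen enters only via F5 and leaves only via the purge: 1120×0.157 = 0.268×(nitrogen in F14), and the separator passes all nitrogen, so nitrogen in F6 = nitrogen in F14 = 656.12 kg/s.
methanol in F6: m_A = 1120×0.843 + (1−0.268)·(1−0.635)·m_A, so m_A = 944.16/0.7328 = 1288.4 kg/s.
F14 = (1−0.635)×1288.4 + 656.12 = 1126.4 kg/s.
Recycle F8 = (1−0.268)×1126.4 = 824.51 kg/s.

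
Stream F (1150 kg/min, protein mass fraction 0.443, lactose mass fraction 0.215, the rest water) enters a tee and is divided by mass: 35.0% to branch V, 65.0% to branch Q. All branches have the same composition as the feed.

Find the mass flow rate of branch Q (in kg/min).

747.5 kg/min

Branch Q flow = 0.650×1150 = 747.5 kg/min.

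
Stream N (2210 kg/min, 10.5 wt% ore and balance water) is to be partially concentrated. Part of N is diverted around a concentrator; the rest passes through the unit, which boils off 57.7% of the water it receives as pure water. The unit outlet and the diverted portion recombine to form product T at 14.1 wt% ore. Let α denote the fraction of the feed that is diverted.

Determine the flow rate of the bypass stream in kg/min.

All 2210×0.105 = 232.05 kg/min of ore reaches T, so T = 232.05/0.141 = 1645.7 kg/min and vapour = 564.26 kg/min.
The evaporator receives (1−α)·2210 of feed at 0.895 water and removes 0.577 of that water:
0.577×0.895×(1−α)×2210 = 564.26
(1−α) = 564.26/1141.3 = 0.4944;  α = 0.5056.
Bypass flow = 0.5056×2210 = 1117.4 kg/min.

1117 kg/min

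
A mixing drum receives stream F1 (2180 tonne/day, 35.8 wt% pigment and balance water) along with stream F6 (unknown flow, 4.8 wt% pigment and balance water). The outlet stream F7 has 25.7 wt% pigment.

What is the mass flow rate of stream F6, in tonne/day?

Let F6 be the unknown flow. Total out = 2180 + F6.
pigment balance: 780.44 + 0.048·F6 = 0.257·(2180 + F6)
(0.048 − 0.257)·F6 = 0.257×2180 − 780.44 = -220.18
F6 = -220.18 / -0.209 = 1053.5 tonne/day

1053 tonne/day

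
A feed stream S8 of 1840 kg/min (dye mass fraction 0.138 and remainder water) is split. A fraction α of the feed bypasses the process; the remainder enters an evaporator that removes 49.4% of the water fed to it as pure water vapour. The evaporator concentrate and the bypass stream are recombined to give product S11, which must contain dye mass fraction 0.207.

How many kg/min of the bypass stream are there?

All 1840×0.138 = 253.92 kg/min of dye reaches S11, so S11 = 253.92/0.207 = 1226.7 kg/min and vapour = 613.33 kg/min.
The evaporator receives (1−α)·1840 of feed at 0.862 water and removes 0.494 of that water:
0.494×0.862×(1−α)×1840 = 613.33
(1−α) = 613.33/783.52 = 0.7828;  α = 0.2172.
Bypass flow = 0.2172×1840 = 399.67 kg/min.

399.7 kg/min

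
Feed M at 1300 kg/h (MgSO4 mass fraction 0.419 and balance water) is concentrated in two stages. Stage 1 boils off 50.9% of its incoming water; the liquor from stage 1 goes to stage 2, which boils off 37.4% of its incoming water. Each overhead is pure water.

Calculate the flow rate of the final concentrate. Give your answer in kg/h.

776.9 kg/h

water in feed = 1300×0.581 = 755.3 kg/h.
After stage 1: water left = (1−0.509)×755.3 = 370.85; stream total = 915.55 kg/h.
After stage 2: water left = (1−0.374)×370.85 = 232.15; final concentrate = 776.85 kg/h.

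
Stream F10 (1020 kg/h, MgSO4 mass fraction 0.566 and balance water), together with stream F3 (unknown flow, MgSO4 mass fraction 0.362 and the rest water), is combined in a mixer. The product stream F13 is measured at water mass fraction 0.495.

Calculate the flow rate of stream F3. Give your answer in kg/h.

435.1 kg/h

Let F3 be the unknown flow. Total out = 1020 + F3.
water balance: 442.68 + 0.638·F3 = 0.495·(1020 + F3)
(0.638 − 0.495)·F3 = 0.495×1020 − 442.68 = 62.22
F3 = 62.22 / 0.143 = 435.1 kg/h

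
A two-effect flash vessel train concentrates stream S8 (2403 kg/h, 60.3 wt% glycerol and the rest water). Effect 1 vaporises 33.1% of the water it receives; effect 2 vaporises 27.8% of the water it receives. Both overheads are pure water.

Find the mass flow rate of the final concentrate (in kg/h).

water in feed = 2403×0.397 = 953.99 kg/h.
After stage 1: water left = (1−0.331)×953.99 = 638.22; stream total = 2087.2 kg/h.
After stage 2: water left = (1−0.278)×638.22 = 460.79; final concentrate = 1909.8 kg/h.

1910 kg/h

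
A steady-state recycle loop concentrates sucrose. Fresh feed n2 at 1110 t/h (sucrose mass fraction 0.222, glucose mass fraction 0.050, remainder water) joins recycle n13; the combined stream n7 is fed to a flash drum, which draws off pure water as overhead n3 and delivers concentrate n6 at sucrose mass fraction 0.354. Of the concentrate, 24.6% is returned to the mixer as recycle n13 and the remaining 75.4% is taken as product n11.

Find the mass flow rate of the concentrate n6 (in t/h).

923.2 t/h

Overall sucrose balance (none leaves overhead): sucrose in fresh feed = sucrose in product, i.e. 1110×0.222 = (1−0.246)·n6·0.354.
n6 = 246.42/(0.354×0.754) = 923.21 t/h.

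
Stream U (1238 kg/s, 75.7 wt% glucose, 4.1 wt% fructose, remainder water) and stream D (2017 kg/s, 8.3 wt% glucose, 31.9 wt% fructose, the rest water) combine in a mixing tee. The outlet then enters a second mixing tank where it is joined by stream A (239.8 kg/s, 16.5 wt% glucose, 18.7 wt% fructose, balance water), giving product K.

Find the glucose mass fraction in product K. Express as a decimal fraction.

Overall, product flow = 3494.8 kg/s.
glucose in = 1238×0.757 + 2017×0.083 + 239.8×0.165 = 1144.1 kg/s.
glucose fraction in K = 0.327.

0.327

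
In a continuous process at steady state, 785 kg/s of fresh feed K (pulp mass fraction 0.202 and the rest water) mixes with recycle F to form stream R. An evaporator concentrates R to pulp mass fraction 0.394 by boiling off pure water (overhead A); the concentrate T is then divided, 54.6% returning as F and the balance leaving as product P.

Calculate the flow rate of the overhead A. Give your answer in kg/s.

Overall pulp balance (none leaves overhead): pulp in fresh feed = pulp in product, i.e. 785×0.202 = (1−0.546)·T·0.394.
T = 158.57/(0.394×0.454) = 886.48 kg/s.
Recycle F = 0.546×886.48 = 484.02 kg/s.
Combined feed R = 785 + 484.02 = 1269 kg/s.
Overhead A = R − T = 1269 − 886.48 = 382.54 kg/s.

382.5 kg/s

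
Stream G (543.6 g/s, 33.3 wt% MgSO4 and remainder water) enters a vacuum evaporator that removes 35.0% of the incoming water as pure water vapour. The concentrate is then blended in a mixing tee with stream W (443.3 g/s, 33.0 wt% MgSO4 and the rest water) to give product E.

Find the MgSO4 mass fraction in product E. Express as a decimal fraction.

Vapour removed = 0.350×0.667×543.6 = 126.9 g/s; concentrate = 416.7 g/s.
MgSO4 reaching the mixer = 181.02 (from concentrate) + 443.3×0.330 = 327.31 g/s.
Product flow = 416.7 + 443.3 = 860 g/s; MgSO4 fraction = 0.381.

0.381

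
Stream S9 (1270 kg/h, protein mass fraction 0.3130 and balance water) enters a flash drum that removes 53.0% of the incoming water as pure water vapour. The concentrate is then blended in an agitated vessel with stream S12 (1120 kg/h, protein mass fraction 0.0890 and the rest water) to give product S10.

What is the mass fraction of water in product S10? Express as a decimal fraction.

Vapour removed = 0.530×0.687×1270 = 462.42 kg/h; concentrate = 807.58 kg/h.
water reaching the mixer = 410.07 (from concentrate) + 1120×0.911 = 1430.4 kg/h.
Product flow = 807.58 + 1120 = 1927.6 kg/h; water fraction = 0.7421.

0.7421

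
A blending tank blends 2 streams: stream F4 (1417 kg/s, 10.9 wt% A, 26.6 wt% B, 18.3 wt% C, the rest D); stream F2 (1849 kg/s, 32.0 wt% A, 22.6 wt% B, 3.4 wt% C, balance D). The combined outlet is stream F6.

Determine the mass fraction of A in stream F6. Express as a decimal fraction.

0.228

Total flow out = 1417 + 1849 = 3266 kg/s.
A in = 1417×0.109 + 1849×0.320 = 746.13 kg/s.
A mass fraction in F6 = 746.13/3266 = 0.228.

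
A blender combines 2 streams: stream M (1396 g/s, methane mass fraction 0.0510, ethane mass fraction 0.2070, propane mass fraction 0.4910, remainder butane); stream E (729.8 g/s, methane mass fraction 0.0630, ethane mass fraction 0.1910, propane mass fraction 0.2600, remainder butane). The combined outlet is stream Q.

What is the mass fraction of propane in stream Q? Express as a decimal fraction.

Total flow out = 1396 + 729.8 = 2125.8 g/s.
propane in = 1396×0.491 + 729.8×0.260 = 875.18 g/s.
propane mass fraction in Q = 875.18/2125.8 = 0.4117.

0.4117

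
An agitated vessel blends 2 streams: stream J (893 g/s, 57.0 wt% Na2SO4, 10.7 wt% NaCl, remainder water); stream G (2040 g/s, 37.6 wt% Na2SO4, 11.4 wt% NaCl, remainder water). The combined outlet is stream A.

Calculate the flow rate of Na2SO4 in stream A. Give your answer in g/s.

Na2SO4 out = Na2SO4 in = 893×0.570 + 2040×0.376 = 1276 g/s.

1276 g/s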